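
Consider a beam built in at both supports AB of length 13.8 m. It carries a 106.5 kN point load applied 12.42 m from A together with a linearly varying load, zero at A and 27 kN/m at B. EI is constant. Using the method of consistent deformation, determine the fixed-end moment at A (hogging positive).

M_A = 184.6 kN·m

Release both end moments; the primary structure is a simply-supported span AB with redundants M_A and M_B.
On the primary (simply-supported) span, the end slopes from the loading are:
  at A: point load 106.5 at a = 12.42: Pab(L + b)/(6LEI) = 334.7/EI
  at B: point load 106.5 at a = 12.42: Pab(L + a)/(6LEI) = 578/EI
  at A: triangular load, peak 27: 7w₀L³/(360EI) = 1380/EI
  at B: triangular load, peak 27: w₀L³/(45EI) = 1577/EI
  θ_A0 = 1714/EI,  θ_B0 = 2155/EI
Flexibility coefficients: a unit moment at one end gives L/(3EI) there and L/(6EI) at the far end, so f₁₁ = f₂₂ = 4.6/EI and f₁₂ = f₂₁ = 2.3/EI.
Compatibility — zero rotation at each built-in end:
  4.6 M_A + 2.3 M_B = 1714
  2.3 M_A + 4.6 M_B = 2155
Solving the pair gives M_A = 184.6 kN·m and M_B = 376.1 kN·m (hogging).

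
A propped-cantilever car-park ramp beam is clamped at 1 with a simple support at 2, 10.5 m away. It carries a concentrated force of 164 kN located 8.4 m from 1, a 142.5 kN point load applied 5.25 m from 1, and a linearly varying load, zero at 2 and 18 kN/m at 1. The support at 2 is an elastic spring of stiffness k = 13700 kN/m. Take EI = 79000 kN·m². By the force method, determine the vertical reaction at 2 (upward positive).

R_2 = 176.3 kN

Take the reaction at 2 as the redundant and release it; the primary structure is a cantilever fixed at 1.
Free-end deflection of the primary structure under the applied loading (downward +):
  point load 164 at a = 8.4: Pa²(3L − a)/(6EI) = 44552/EI
  point load 142.5 at a = 5.25: Pa²(3L − a)/(6EI) = 17183/EI
  triangular load, peak 18 at the fixed end: w₀L⁴/(30EI) = 7293/EI
  δ_0 = 69028/EI
Tip deflection under a unit load at 2: L³/(3EI) = 385.9/EI.
With EI = 79000 kN·m²: δ_0 = 0.87377 m and δ_{22} = 0.004884 m/kN.
Compatibility — the spring shortens by R_2/k under the reaction it provides: δ_0 − R_2·δ_{22} = R_2/k. With 1/k = 0.000073 m/kN, R_2 = δ_0 / (δ_{22} + 1/k) = 0.87377 / (0.004884 + 0.000073) = 176.3 kN.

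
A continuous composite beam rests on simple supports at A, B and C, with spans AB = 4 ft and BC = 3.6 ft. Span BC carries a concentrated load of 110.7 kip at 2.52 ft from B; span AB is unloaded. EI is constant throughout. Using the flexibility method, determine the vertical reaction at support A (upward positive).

Insert a hinge at B; M_B is the redundant, and each span becomes simply supported.
Rotations at B on the released spans (each span's end-slope, ×1/EI):
  span BC: point load 110.7 at a = 2.52: Pab(L + b)/(6LEI) = 65.28/EI
  relative rotation θ_0 = (0 + 65.28)/EI = 65.28/EI
A unit hogging moment at B produces rotation L₁/(3EI) + L₂/(3EI) = 2.533/EI.
Slope continuity at B: θ_0 = M_B·2.533/EI, so M_B = 65.28/2.533 = 25.77 kip·ft (hogging).
Span AB, ΣM about A with M_B applied at B: R_B^{AB}·4 = 0 + 25.77, so R_B^{AB} = 6.442 kip and R_A = 0 − 6.442 = -6.442 kip.

R_A = -6.442 kip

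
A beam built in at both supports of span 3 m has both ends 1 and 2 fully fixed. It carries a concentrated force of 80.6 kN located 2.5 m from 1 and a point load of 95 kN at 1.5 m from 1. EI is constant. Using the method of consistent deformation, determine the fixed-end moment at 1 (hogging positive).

M_1 = 41.22 kN·m

Release both end moments; the primary structure is a simply-supported span 12 with redundants M_1 and M_2.
End rotations of the released simple span under the applied load (×1/EI):
  at 1: point load 80.6 at a = 2.5: Pab(L + b)/(6LEI) = 19.59/EI
  at 2: point load 80.6 at a = 2.5: Pab(L + a)/(6LEI) = 30.78/EI
  at 1: point load 95 at a = 1.5: Pab(L + b)/(6LEI) = 53.44/EI
  at 2: point load 95 at a = 1.5: Pab(L + a)/(6LEI) = 53.44/EI
  θ_10 = 73.03/EI,  θ_20 = 84.22/EI
Flexibility coefficients: a unit moment at one end gives L/(3EI) there and L/(6EI) at the far end, so f₁₁ = f₂₂ = 1/EI and f₁₂ = f₂₁ = 0.5/EI.
Compatibility — zero rotation at each built-in end:
  1 M_1 + 0.5 M_2 = 73.03
  0.5 M_1 + 1 M_2 = 84.22
Solving the pair gives M_1 = 41.22 kN·m and M_2 = 63.61 kN·m (hogging).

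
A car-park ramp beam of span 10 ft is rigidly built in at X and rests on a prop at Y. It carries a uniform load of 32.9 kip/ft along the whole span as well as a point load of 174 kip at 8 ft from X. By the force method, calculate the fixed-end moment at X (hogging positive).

Take the reaction at Y as the redundant and release it; the primary structure is a cantilever fixed at X.
Primary-structure tip deflection at Y by superposition:
  UDL 32.9: wL⁴/(8EI) = 41125/EI
  point load 174 at a = 8: Pa²(3L − a)/(6EI) = 40832/EI
  δ_0 = 81957/EI
Flexibility coefficient — unit upward force at Y: δ_{YY} = L³/(3EI) = 333.3/EI.
Compatibility at Y: δ_0 − R_Y·δ_{YY} = 0, so R_Y = 81957/333.3 = 245.9 kip.
Moment equilibrium about X: M_X = Σ(load moments about X) − R_Y·L = 3037 − 245.9×10 = 578.3 kip·ft.

M_X = 578.3 kip·ft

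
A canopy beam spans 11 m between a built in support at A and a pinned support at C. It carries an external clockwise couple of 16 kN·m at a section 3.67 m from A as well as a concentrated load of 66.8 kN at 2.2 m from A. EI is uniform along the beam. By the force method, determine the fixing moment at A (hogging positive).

M_A = 108.5 kN·m

Take the reaction at C as the redundant and release it; the primary structure is a cantilever fixed at A.
Free-end deflection of the primary structure under the applied loading (downward +):
  clockwise couple 16 at a = 3.67: M₀a(2L − a)/(2EI) = 538.2/EI
  point load 66.8 at a = 2.2: Pa²(3L − a)/(6EI) = 1660/EI
  δ_0 = 2198/EI
Tip deflection under a unit load at C: L³/(3EI) = 443.7/EI.
The prop prevents deflection at C: R_C = δ_0/δ_{CC} = 2198/443.7 = 4.954 kN.
Moment equilibrium about A: M_A = Σ(load moments about A) − R_C·L = 163 − 4.954×11 = 108.5 kN·m.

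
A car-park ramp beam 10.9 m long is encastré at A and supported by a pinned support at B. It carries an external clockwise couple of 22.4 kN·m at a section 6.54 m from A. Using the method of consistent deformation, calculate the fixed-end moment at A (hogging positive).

Choose R_B as the redundant. The primary structure is the cantilever fixed at A.
Primary-structure tip deflection at B by superposition:
  clockwise couple 22.4 at a = 6.54: M₀a(2L − a)/(2EI) = 1118/EI
Flexibility coefficient — unit upward force at B: δ_{BB} = L³/(3EI) = 431.7/EI.
The prop prevents deflection at B: R_B = δ_0/δ_{BB} = 1118/431.7 = 2.589 kN.
Moment equilibrium about A: M_A = Σ(load moments about A) − R_B·L = 22.4 − 2.589×10.9 = -5.824 kN·m.

M_A = -5.824 kN·m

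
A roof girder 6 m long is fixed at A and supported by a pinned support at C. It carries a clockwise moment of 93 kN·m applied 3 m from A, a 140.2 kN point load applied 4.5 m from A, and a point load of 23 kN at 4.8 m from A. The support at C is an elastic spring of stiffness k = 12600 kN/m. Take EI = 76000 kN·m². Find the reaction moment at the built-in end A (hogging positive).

M_A = 156.9 kN·m

Choose R_C as the redundant. The primary structure is the cantilever fixed at A.
Primary-structure tip deflection at C by superposition:
  clockwise couple 93 at a = 3: M₀a(2L − a)/(2EI) = 1256/EI
  point load 140.2 at a = 4.5: Pa²(3L − a)/(6EI) = 6388/EI
  point load 23 at a = 4.8: Pa²(3L − a)/(6EI) = 1166/EI
  δ_0 = 8809/EI
Tip deflection under a unit load at C: L³/(3EI) = 72/EI.
With EI = 76000 kN·m²: δ_0 = 0.11591 m and δ_{CC} = 0.000947 m/kN.
Compatibility — the spring shortens by R_C/k under the reaction it provides: δ_0 − R_C·δ_{CC} = R_C/k. With 1/k = 0.000079 m/kN, R_C = δ_0 / (δ_{CC} + 1/k) = 0.11591 / (0.000947 + 0.000079) = 112.9 kN.
Moment equilibrium about A: M_A = Σ(load moments about A) − R_C·L = 834.3 − 112.9×6 = 156.9 kN·m.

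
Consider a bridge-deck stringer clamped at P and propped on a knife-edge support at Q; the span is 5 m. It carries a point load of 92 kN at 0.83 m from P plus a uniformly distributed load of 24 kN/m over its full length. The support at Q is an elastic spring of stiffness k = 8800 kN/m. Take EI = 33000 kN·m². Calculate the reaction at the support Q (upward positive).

R_Q = 44.58 kN

Take the reaction at Q as the redundant and release it; the primary structure is a cantilever fixed at P.
Downward deflection at the released point Q due to the loads:
  point load 92 at a = 0.83: Pa²(3L − a)/(6EI) = 149.7/EI
  UDL 24: wL⁴/(8EI) = 1875/EI
  δ_0 = 2025/EI
Tip deflection under a unit load at Q: L³/(3EI) = 41.67/EI.
With EI = 33000 kN·m²: δ_0 = 0.061354 m and δ_{QQ} = 0.001263 m/kN.
Compatibility — the spring shortens by R_Q/k under the reaction it provides: δ_0 − R_Q·δ_{QQ} = R_Q/k. With 1/k = 0.000114 m/kN, R_Q = δ_0 / (δ_{QQ} + 1/k) = 0.061354 / (0.001263 + 0.000114) = 44.58 kN.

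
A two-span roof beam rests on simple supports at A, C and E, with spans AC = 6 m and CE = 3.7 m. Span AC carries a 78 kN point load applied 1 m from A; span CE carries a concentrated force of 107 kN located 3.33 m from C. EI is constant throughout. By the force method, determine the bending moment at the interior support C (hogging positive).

M_C = 30.93 kN·m

Take M_C as the redundant. Released structure: two simple spans AC and CE with a hinge at C.
Rotations at C on the released spans (each span's end-slope, ×1/EI):
  span AC: point load 78 at a = 1: Pab(L + a)/(6LEI) = 75.83/EI
  span CE: point load 107 at a = 3.33: Pab(L + b)/(6LEI) = 24.17/EI
  relative rotation θ_0 = (75.83 + 24.17)/EI = 100/EI
A unit hogging moment at C produces rotation L₁/(3EI) + L₂/(3EI) = 3.233/EI.
Compatibility: M_C·(L₁+L₂)/(3EI) = θ_0, giving M_C = 30.93 kN·m (hogging).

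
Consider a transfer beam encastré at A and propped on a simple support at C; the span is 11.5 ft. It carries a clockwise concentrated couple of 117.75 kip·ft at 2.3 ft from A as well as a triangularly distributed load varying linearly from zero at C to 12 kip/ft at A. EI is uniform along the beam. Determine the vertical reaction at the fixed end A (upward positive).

Remove the prop at C; the released (primary) structure is a cantilever built in at A.
Free-end deflection of the primary structure under the applied loading (downward +):
  clockwise couple 117.75 at a = 2.3: M₀a(2L − a)/(2EI) = 2803/EI
  triangular load, peak 12 at the fixed end: w₀L⁴/(30EI) = 6996/EI
  δ_0 = 9799/EI
Flexibility coefficient — unit upward force at C: δ_{CC} = L³/(3EI) = 507/EI.
Compatibility at C: δ_0 − R_C·δ_{CC} = 0, so R_C = 9799/507 = 19.33 kip.
Vertical equilibrium: R_A = ΣP − R_C = 69 − 19.33 = 49.67 kip.

R_A = 49.67 kip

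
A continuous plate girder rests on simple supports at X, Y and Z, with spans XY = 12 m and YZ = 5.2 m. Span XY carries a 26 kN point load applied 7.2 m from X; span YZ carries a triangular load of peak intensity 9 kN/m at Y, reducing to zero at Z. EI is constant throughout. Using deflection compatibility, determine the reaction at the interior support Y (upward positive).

R_Y = 44.07 kN

Take M_Y as the redundant. Released structure: two simple spans XY and YZ with a hinge at Y.
End slopes at the hinge Y, treating each span as simply supported:
  span XY: point load 26 at a = 7.2: Pab(L + a)/(6LEI) = 239.6/EI
  span YZ: triangular load, peak 9: w₀L³/(45EI) = 28.12/EI
  relative rotation θ_0 = (239.6 + 28.12)/EI = 267.7/EI
A unit hogging moment at Y produces rotation L₁/(3EI) + L₂/(3EI) = 5.733/EI.
Compatibility: M_Y·(L₁+L₂)/(3EI) = θ_0, giving M_Y = 46.7 kN·m (hogging).
Span XY, ΣM about X with M_Y applied at Y: R_Y^{XY}·12 = 187.2 + 46.7, so R_Y^{XY} = 19.49 kN and R_X = 26 − 19.49 = 6.508 kN.
Span YZ, ΣM about Z: R_Y^{YZ}·5.2 = 81.12 + 46.7, so R_Y^{YZ} = 24.58 kN and R_Z = 23.4 − 24.58 = -1.18 kN.
R_Y = 19.49 + 24.58 = 44.07 kN.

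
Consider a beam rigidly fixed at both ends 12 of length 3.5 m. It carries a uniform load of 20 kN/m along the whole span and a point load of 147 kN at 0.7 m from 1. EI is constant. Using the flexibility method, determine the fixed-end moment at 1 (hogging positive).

M_1 = 86.27 kN·m

Take the two fixed-end moments M_1, M_2 as redundants; the released structure is the simple span 12.
On the primary (simply-supported) span, the end slopes from the loading are:
  at 1: UDL 20: wL³/(24EI) = 35.73/EI
  at 2: UDL 20: wL³/(24EI) = 35.73/EI
  at 1: point load 147 at a = 0.7: Pab(L + b)/(6LEI) = 86.44/EI
  at 2: point load 147 at a = 0.7: Pab(L + a)/(6LEI) = 57.62/EI
  θ_10 = 122.2/EI,  θ_20 = 93.35/EI
Flexibility coefficients: a unit moment at one end gives L/(3EI) there and L/(6EI) at the far end, so f₁₁ = f₂₂ = 1.167/EI and f₁₂ = f₂₁ = 0.5833/EI.
Compatibility — zero rotation at each built-in end:
  1.167 M_1 + 0.5833 M_2 = 122.2
  0.5833 M_1 + 1.167 M_2 = 93.35
Solving the pair gives M_1 = 86.27 kN·m and M_2 = 36.88 kN·m (hogging).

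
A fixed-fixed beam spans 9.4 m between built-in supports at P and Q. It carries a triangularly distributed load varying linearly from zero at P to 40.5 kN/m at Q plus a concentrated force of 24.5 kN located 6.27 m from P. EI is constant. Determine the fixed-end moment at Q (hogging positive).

Release both end moments; the primary structure is a simply-supported span PQ with redundants M_P and M_Q.
End rotations of the released simple span under the applied load (×1/EI):
  at P: triangular load, peak 40.5: 7w₀L³/(360EI) = 654.1/EI
  at Q: triangular load, peak 40.5: w₀L³/(45EI) = 747.5/EI
  at P: point load 24.5 at a = 6.27: Pab(L + b)/(6LEI) = 106.8/EI
  at Q: point load 24.5 at a = 6.27: Pab(L + a)/(6LEI) = 133.6/EI
  θ_P0 = 760.9/EI,  θ_Q0 = 881.1/EI
Flexibility coefficients: a unit moment at one end gives L/(3EI) there and L/(6EI) at the far end, so f₁₁ = f₂₂ = 3.133/EI and f₁₂ = f₂₁ = 1.567/EI.
Compatibility — zero rotation at each built-in end:
  3.133 M_P + 1.567 M_Q = 760.9
  1.567 M_P + 3.133 M_Q = 881.1
Solving the pair gives M_P = 136.3 kN·m and M_Q = 213 kN·m (hogging).

M_Q = 213 kN·m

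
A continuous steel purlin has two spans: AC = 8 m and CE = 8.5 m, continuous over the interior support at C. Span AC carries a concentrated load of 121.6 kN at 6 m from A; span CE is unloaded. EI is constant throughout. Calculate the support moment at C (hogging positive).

Insert a hinge at C; M_C is the redundant, and each span becomes simply supported.
Rotations at C on the released spans (each span's end-slope, ×1/EI):
  span AC: point load 121.6 at a = 6: Pab(L + a)/(6LEI) = 425.6/EI
  relative rotation θ_0 = (425.6 + 0)/EI = 425.6/EI
A unit hogging moment at C produces rotation L₁/(3EI) + L₂/(3EI) = 5.5/EI.
Compatibility: M_C·(L₁+L₂)/(3EI) = θ_0, giving M_C = 77.38 kN·m (hogging).

M_C = 77.38 kN·m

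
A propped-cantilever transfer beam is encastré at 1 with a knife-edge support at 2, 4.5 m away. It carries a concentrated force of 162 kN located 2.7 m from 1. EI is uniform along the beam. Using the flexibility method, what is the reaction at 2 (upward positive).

Take the reaction at 2 as the redundant and release it; the primary structure is a cantilever fixed at 1.
Downward deflection at the released point 2 due to the loads:
  point load 162 at a = 2.7: Pa²(3L − a)/(6EI) = 2126/EI
Flexibility coefficient — unit upward force at 2: δ_{22} = L³/(3EI) = 30.38/EI.
The prop prevents deflection at 2: R_2 = δ_0/δ_{22} = 2126/30.38 = 69.98 kN.

R_2 = 69.98 kN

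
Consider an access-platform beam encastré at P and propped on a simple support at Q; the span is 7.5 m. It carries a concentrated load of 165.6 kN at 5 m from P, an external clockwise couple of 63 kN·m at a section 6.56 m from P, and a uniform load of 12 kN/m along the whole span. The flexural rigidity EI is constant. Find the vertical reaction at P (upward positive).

Release the roller at Q. Primary structure: cantilever fixed at P.
Deflection at Q on the released cantilever, summing each load's contribution:
  point load 165.6 at a = 5: Pa²(3L − a)/(6EI) = 12075/EI
  clockwise couple 63 at a = 6.56: M₀a(2L − a)/(2EI) = 1744/EI
  UDL 12: wL⁴/(8EI) = 4746/EI
  δ_0 = 18565/EI
Flexibility coefficient — unit upward force at Q: δ_{QQ} = L³/(3EI) = 140.6/EI.
Compatibility at Q: δ_0 − R_Q·δ_{QQ} = 0, so R_Q = 18565/140.6 = 132 kN.
Vertical equilibrium: R_P = ΣP − R_Q = 255.6 − 132 = 123.6 kN.

R_P = 123.6 kN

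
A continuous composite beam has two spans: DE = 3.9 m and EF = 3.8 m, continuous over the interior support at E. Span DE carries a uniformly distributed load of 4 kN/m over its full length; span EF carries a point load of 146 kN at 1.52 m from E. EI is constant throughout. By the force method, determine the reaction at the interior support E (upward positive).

R_E = 124.7 kN

Insert a hinge at E; M_E is the redundant, and each span becomes simply supported.
Rotations at E on the released spans (each span's end-slope, ×1/EI):
  span DE: UDL 4: wL³/(24EI) = 9.886/EI
  span EF: point load 146 at a = 1.52: Pab(L + b)/(6LEI) = 134.9/EI
  relative rotation θ_0 = (9.886 + 134.9)/EI = 144.8/EI
A unit hogging moment at E produces rotation L₁/(3EI) + L₂/(3EI) = 2.567/EI.
Compatibility: M_E·(L₁+L₂)/(3EI) = θ_0, giving M_E = 56.42 kN·m (hogging).
Span DE, ΣM about D with M_E applied at E: R_E^{DE}·3.9 = 30.42 + 56.42, so R_E^{DE} = 22.27 kN and R_D = 15.6 − 22.27 = -6.667 kN.
Span EF, ΣM about F: R_E^{EF}·3.8 = 332.9 + 56.42, so R_E^{EF} = 102.4 kN and R_F = 146 − 102.4 = 43.55 kN.
R_E = 22.27 + 102.4 = 124.7 kN.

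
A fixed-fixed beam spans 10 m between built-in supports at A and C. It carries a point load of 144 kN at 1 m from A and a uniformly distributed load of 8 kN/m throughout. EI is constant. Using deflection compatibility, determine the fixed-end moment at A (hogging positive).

Release both end moments; the primary structure is a simply-supported span AC with redundants M_A and M_C.
Simple-span end rotations at A and C under the given loads:
  at A: point load 144 at a = 1: Pab(L + b)/(6LEI) = 410.4/EI
  at C: point load 144 at a = 1: Pab(L + a)/(6LEI) = 237.6/EI
  at A: UDL 8: wL³/(24EI) = 333.3/EI
  at C: UDL 8: wL³/(24EI) = 333.3/EI
  θ_A0 = 743.7/EI,  θ_C0 = 570.9/EI
Flexibility coefficients: a unit moment at one end gives L/(3EI) there and L/(6EI) at the far end, so f₁₁ = f₂₂ = 3.333/EI and f₁₂ = f₂₁ = 1.667/EI.
Compatibility — zero rotation at each built-in end:
  3.333 M_A + 1.667 M_C = 743.7
  1.667 M_A + 3.333 M_C = 570.9
Solving the pair gives M_A = 183.3 kN·m and M_C = 79.63 kN·m (hogging).

M_A = 183.3 kN·m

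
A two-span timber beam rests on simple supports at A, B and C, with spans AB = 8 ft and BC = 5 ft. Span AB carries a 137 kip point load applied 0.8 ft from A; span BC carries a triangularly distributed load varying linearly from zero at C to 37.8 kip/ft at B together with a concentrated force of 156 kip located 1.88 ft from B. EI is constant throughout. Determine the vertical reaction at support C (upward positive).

R_C = 67.2 kip

Take M_B as the redundant. Released structure: two simple spans AB and BC with a hinge at B.
End slopes at the hinge B, treating each span as simply supported:
  span AB: point load 137 at a = 0.8: Pab(L + a)/(6LEI) = 144.7/EI
  span BC: triangular load, peak 37.8: w₀L³/(45EI) = 105/EI
  span BC: point load 156 at a = 1.88: Pab(L + b)/(6LEI) = 247.7/EI
  relative rotation θ_0 = (144.7 + 352.7)/EI = 497.3/EI
A unit hogging moment at B produces rotation L₁/(3EI) + L₂/(3EI) = 4.333/EI.
Compatibility: M_B·(L₁+L₂)/(3EI) = θ_0, giving M_B = 114.8 kip·ft (hogging).
Span BC, ΣM about C: R_B^{BC}·5 = 801.7 + 114.8, so R_B^{BC} = 183.3 kip and R_C = 250.5 − 183.3 = 67.2 kip.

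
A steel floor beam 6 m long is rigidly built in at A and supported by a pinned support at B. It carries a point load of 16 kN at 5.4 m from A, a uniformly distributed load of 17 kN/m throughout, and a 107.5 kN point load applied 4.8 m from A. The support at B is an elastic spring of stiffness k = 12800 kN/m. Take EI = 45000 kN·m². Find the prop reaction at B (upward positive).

Release the roller at B. Primary structure: cantilever fixed at A.
Downward deflection at the released point B due to the loads:
  point load 16 at a = 5.4: Pa²(3L − a)/(6EI) = 979.8/EI
  UDL 17: wL⁴/(8EI) = 2754/EI
  point load 107.5 at a = 4.8: Pa²(3L − a)/(6EI) = 5449/EI
  δ_0 = 9183/EI
Flexibility coefficient — unit upward force at B: δ_{BB} = L³/(3EI) = 72/EI.
With EI = 45000 kN·m²: δ_0 = 0.20406 m and δ_{BB} = 0.0016 m/kN.
Compatibility — the spring shortens by R_B/k under the reaction it provides: δ_0 − R_B·δ_{BB} = R_B/k. With 1/k = 0.000078 m/kN, R_B = δ_0 / (δ_{BB} + 1/k) = 0.20406 / (0.0016 + 0.000078) = 121.6 kN.

R_B = 121.6 kN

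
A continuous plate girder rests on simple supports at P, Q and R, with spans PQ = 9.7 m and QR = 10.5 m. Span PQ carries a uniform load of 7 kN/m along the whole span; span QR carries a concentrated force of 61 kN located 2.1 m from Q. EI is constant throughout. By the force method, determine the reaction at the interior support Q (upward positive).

R_Q = 100.1 kN

Insert a hinge at Q; M_Q is the redundant, and each span becomes simply supported.
Rotations at Q on the released spans (each span's end-slope, ×1/EI):
  span PQ: UDL 7: wL³/(24EI) = 266.2/EI
  span QR: point load 61 at a = 2.1: Pab(L + b)/(6LEI) = 322.8/EI
  relative rotation θ_0 = (266.2 + 322.8)/EI = 589/EI
A unit hogging moment at Q produces rotation L₁/(3EI) + L₂/(3EI) = 6.733/EI.
Slope continuity at Q: θ_0 = M_Q·6.733/EI, so M_Q = 589/6.733 = 87.48 kN·m (hogging).
Span PQ, ΣM about P with M_Q applied at Q: R_Q^{PQ}·9.7 = 329.3 + 87.48, so R_Q^{PQ} = 42.97 kN and R_P = 67.9 − 42.97 = 24.93 kN.
Span QR, ΣM about R: R_Q^{QR}·10.5 = 512.4 + 87.48, so R_Q^{QR} = 57.13 kN and R_R = 61 − 57.13 = 3.869 kN.
R_Q = 42.97 + 57.13 = 100.1 kN.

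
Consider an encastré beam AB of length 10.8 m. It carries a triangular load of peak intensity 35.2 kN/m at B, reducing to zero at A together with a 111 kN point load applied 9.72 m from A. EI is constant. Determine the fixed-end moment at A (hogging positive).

Take the two fixed-end moments M_A, M_B as redundants; the released structure is the simple span AB.
Simple-span end rotations at A and B under the given loads:
  at A: triangular load, peak 35.2: 7w₀L³/(360EI) = 862.2/EI
  at B: triangular load, peak 35.2: w₀L³/(45EI) = 985.4/EI
  at A: point load 111 at a = 9.72: Pab(L + b)/(6LEI) = 213.6/EI
  at B: point load 111 at a = 9.72: Pab(L + a)/(6LEI) = 369/EI
  θ_A0 = 1076/EI,  θ_B0 = 1354/EI
Flexibility coefficients: a unit moment at one end gives L/(3EI) there and L/(6EI) at the far end, so f₁₁ = f₂₂ = 3.6/EI and f₁₂ = f₂₁ = 1.8/EI.
Compatibility — zero rotation at each built-in end:
  3.6 M_A + 1.8 M_B = 1076
  1.8 M_A + 3.6 M_B = 1354
Solving the pair gives M_A = 147.6 kN·m and M_B = 302.4 kN·m (hogging).

M_A = 147.6 kN·m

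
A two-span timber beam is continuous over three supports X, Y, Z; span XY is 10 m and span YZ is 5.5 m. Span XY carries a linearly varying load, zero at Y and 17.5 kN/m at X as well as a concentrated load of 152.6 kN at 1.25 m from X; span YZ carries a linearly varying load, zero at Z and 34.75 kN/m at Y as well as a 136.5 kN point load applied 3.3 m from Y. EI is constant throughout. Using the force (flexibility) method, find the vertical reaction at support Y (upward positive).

Insert a hinge at Y; M_Y is the redundant, and each span becomes simply supported.
End slopes at the hinge Y, treating each span as simply supported:
  span XY: triangular load, peak 17.5: 7w₀L³/(360EI) = 340.3/EI
  span XY: point load 152.6 at a = 1.25: Pab(L + a)/(6LEI) = 312.9/EI
  span YZ: triangular load, peak 34.75: w₀L³/(45EI) = 128.5/EI
  span YZ: point load 136.5 at a = 3.3: Pab(L + b)/(6LEI) = 231.2/EI
  relative rotation θ_0 = (653.2 + 359.7)/EI = 1013/EI
A unit hogging moment at Y produces rotation L₁/(3EI) + L₂/(3EI) = 5.167/EI.
Slope continuity at Y: θ_0 = M_Y·5.167/EI, so M_Y = 1013/5.167 = 196.1 kN·m (hogging).
Span XY, ΣM about X with M_Y applied at Y: R_Y^{XY}·10 = 482.4 + 196.1, so R_Y^{XY} = 67.85 kN and R_X = 240.1 − 67.85 = 172.3 kN.
Span YZ, ΣM about Z: R_Y^{YZ}·5.5 = 650.7 + 196.1, so R_Y^{YZ} = 154 kN and R_Z = 232.1 − 154 = 78.11 kN.
R_Y = 67.85 + 154 = 221.8 kN.

R_Y = 221.8 kN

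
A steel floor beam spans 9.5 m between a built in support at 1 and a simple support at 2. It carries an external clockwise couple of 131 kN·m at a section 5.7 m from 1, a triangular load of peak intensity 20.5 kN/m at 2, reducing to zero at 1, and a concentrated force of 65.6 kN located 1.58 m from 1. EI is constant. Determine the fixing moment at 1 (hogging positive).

Choose R_2 as the redundant. The primary structure is the cantilever fixed at 1.
Primary-structure tip deflection at 2 by superposition:
  clockwise couple 131 at a = 5.7: M₀a(2L − a)/(2EI) = 4966/EI
  triangular load, peak 20.5 at the free end: 11w₀L⁴/(120EI) = 15306/EI
  point load 65.6 at a = 1.58: Pa²(3L − a)/(6EI) = 734.8/EI
  δ_0 = 21006/EI
Tip deflection under a unit load at 2: L³/(3EI) = 285.8/EI.
The prop prevents deflection at 2: R_2 = δ_0/δ_{22} = 21006/285.8 = 73.5 kN.
Moment equilibrium about 1: M_1 = Σ(load moments about 1) − R_2·L = 851.4 − 73.5×9.5 = 153.1 kN·m.

M_1 = 153.1 kN·m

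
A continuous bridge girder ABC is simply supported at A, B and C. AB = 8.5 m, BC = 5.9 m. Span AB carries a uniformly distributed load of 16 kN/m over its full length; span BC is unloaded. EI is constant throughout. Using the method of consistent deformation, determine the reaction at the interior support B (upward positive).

Release continuity at B by inserting a hinge; the redundant is the internal moment M_B. The primary structure is two simply-supported spans AB and BC.
End slopes at the hinge B, treating each span as simply supported:
  span AB: UDL 16: wL³/(24EI) = 409.4/EI
  relative rotation θ_0 = (409.4 + 0)/EI = 409.4/EI
A unit hogging moment at B produces rotation L₁/(3EI) + L₂/(3EI) = 4.8/EI.
Slope continuity at B: θ_0 = M_B·4.8/EI, so M_B = 409.4/4.8 = 85.3 kN·m (hogging).
Span AB, ΣM about A with M_B applied at B: R_B^{AB}·8.5 = 578 + 85.3, so R_B^{AB} = 78.03 kN and R_A = 136 − 78.03 = 57.97 kN.
Span BC, ΣM about C: R_B^{BC}·5.9 = 0 + 85.3, so R_B^{BC} = 14.46 kN and R_C = 0 − 14.46 = -14.46 kN.
R_B = 78.03 + 14.46 = 92.49 kN.

R_B = 92.49 kN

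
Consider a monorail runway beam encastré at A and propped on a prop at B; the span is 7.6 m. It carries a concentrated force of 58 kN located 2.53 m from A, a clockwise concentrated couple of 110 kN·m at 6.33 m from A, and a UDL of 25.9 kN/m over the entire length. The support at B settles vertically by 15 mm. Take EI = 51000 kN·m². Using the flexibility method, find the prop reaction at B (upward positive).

R_B = 98.26 kN

Remove the prop at B; the released (primary) structure is a cantilever built in at A.
Deflection at B on the released cantilever, summing each load's contribution:
  point load 58 at a = 2.53: Pa²(3L − a)/(6EI) = 1254/EI
  clockwise couple 110 at a = 6.33: M₀a(2L − a)/(2EI) = 3088/EI
  UDL 25.9: wL⁴/(8EI) = 10801/EI
  δ_0 = 15143/EI
Flexibility coefficient — unit upward force at B: δ_{BB} = L³/(3EI) = 146.3/EI.
With EI = 51000 kN·m²: δ_0 = 0.29693 m and δ_{BB} = 0.002869 m/kN.
Compatibility — the beam at B must follow the support down by 0.015 m: δ_0 − R_B·δ_{BB} = 0.015, so R_B = (0.29693 − 0.015)/0.002869 = 98.26 kN.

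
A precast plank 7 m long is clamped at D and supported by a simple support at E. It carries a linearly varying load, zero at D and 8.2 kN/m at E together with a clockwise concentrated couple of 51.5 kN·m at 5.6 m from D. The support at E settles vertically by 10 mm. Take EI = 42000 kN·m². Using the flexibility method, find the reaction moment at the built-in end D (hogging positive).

M_D = 26.49 kN·m

Remove the prop at E; the released (primary) structure is a cantilever built in at D.
Free-end deflection of the primary structure under the applied loading (downward +):
  triangular load, peak 8.2 at the free end: 11w₀L⁴/(120EI) = 1805/EI
  clockwise couple 51.5 at a = 5.6: M₀a(2L − a)/(2EI) = 1211/EI
  δ_0 = 3016/EI
Flexibility coefficient — unit upward force at E: δ_{EE} = L³/(3EI) = 114.3/EI.
With EI = 42000 kN·m²: δ_0 = 0.07181 m and δ_{EE} = 0.002722 m/kN.
Compatibility — the beam at E must follow the support down by 0.01 m: δ_0 − R_E·δ_{EE} = 0.01, so R_E = (0.07181 − 0.01)/0.002722 = 22.71 kN.
Moment equilibrium about D: M_D = Σ(load moments about D) − R_E·L = 185.4 − 22.71×7 = 26.49 kN·m.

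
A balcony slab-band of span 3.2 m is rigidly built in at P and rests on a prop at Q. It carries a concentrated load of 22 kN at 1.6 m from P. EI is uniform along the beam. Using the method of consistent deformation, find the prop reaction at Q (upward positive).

Take the reaction at Q as the redundant and release it; the primary structure is a cantilever fixed at P.
Free-end deflection of the primary structure under the applied loading (downward +):
  point load 22 at a = 1.6: Pa²(3L − a)/(6EI) = 75.09/EI
Tip deflection under a unit load at Q: L³/(3EI) = 10.92/EI.
The prop prevents deflection at Q: R_Q = δ_0/δ_{QQ} = 75.09/10.92 = 6.875 kN.

R_Q = 6.875 kN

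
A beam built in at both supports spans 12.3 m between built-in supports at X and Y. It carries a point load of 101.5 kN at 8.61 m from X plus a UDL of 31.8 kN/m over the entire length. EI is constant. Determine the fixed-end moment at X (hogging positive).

Release both end moments; the primary structure is a simply-supported span XY with redundants M_X and M_Y.
On the primary (simply-supported) span, the end slopes from the loading are:
  at X: point load 101.5 at a = 8.61: Pab(L + b)/(6LEI) = 698.7/EI
  at Y: point load 101.5 at a = 8.61: Pab(L + a)/(6LEI) = 913.7/EI
  at X: UDL 31.8: wL³/(24EI) = 2466/EI
  at Y: UDL 31.8: wL³/(24EI) = 2466/EI
  θ_X0 = 3164/EI,  θ_Y0 = 3379/EI
Flexibility coefficients: a unit moment at one end gives L/(3EI) there and L/(6EI) at the far end, so f₁₁ = f₂₂ = 4.1/EI and f₁₂ = f₂₁ = 2.05/EI.
Compatibility — zero rotation at each built-in end:
  4.1 M_X + 2.05 M_Y = 3164
  2.05 M_X + 4.1 M_Y = 3379
Solving the pair gives M_X = 479.6 kN·m and M_Y = 584.4 kN·m (hogging).

M_X = 479.6 kN·m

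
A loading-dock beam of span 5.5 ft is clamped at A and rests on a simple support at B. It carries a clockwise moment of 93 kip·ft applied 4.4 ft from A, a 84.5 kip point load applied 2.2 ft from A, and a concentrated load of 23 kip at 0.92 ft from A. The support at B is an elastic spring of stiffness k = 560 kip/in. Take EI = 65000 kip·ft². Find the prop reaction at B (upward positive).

R_B = 36.47 kip

Release the roller at B. Primary structure: cantilever fixed at A.
Downward deflection at the released point B due to the loads:
  clockwise couple 93 at a = 4.4: M₀a(2L − a)/(2EI) = 1350/EI
  point load 84.5 at a = 2.2: Pa²(3L − a)/(6EI) = 974.7/EI
  point load 23 at a = 0.92: Pa²(3L − a)/(6EI) = 50.55/EI
  δ_0 = 2376/EI
Tip deflection under a unit load at B: L³/(3EI) = 55.46/EI.
With EI = 65000 kip·ft²: δ_0 = 0.036548 ft and δ_{BB} = 0.000853 ft/kip.
Compatibility — the spring shortens by R_B/k under the reaction it provides: δ_0 − R_B·δ_{BB} = R_B/k. With 1/k = 1/(560×12) ft/kip = 0.000149 ft/kip, R_B = δ_0 / (δ_{BB} + 1/k) = 0.036548 / (0.000853 + 0.000149) = 36.47 kip.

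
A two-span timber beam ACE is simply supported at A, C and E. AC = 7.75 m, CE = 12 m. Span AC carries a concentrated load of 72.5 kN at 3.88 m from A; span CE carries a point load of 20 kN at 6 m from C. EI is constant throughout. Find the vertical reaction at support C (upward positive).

R_C = 60.89 kN

Insert a hinge at C; M_C is the redundant, and each span becomes simply supported.
Rotations at C on the released spans (each span's end-slope, ×1/EI):
  span AC: point load 72.5 at a = 3.88: Pab(L + a)/(6LEI) = 272.3/EI
  span CE: point load 20 at a = 6: Pab(L + b)/(6LEI) = 180/EI
  relative rotation θ_0 = (272.3 + 180)/EI = 452.3/EI
A unit hogging moment at C produces rotation L₁/(3EI) + L₂/(3EI) = 6.583/EI.
Slope continuity at C: θ_0 = M_C·6.583/EI, so M_C = 452.3/6.583 = 68.7 kN·m (hogging).
Span AC, ΣM about A with M_C applied at C: R_C^{AC}·7.75 = 281.3 + 68.7, so R_C^{AC} = 45.16 kN and R_A = 72.5 − 45.16 = 27.34 kN.
Span CE, ΣM about E: R_C^{CE}·12 = 120 + 68.7, so R_C^{CE} = 15.72 kN and R_E = 20 − 15.72 = 4.275 kN.
R_C = 45.16 + 15.72 = 60.89 kN.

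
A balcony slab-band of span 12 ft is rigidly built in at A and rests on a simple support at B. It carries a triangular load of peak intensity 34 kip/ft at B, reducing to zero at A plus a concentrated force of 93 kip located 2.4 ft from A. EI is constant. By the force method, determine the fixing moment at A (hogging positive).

M_A = 446.3 kip·ft

Release the roller at B. Primary structure: cantilever fixed at A.
Deflection at B on the released cantilever, summing each load's contribution:
  triangular load, peak 34 at the free end: 11w₀L⁴/(120EI) = 64627/EI
  point load 93 at a = 2.4: Pa²(3L − a)/(6EI) = 3000/EI
  δ_0 = 67627/EI
Tip deflection under a unit load at B: L³/(3EI) = 576/EI.
Compatibility at B: δ_0 − R_B·δ_{BB} = 0, so R_B = 67627/576 = 117.4 kip.
Moment equilibrium about A: M_A = Σ(load moments about A) − R_B·L = 1855 − 117.4×12 = 446.3 kip·ft.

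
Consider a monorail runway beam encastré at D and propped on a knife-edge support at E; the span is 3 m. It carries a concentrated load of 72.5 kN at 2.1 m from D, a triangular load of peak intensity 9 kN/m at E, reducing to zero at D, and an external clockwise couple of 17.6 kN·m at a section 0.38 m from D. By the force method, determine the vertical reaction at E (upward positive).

Remove the prop at E; the released (primary) structure is a cantilever built in at D.
Free-end deflection of the primary structure under the applied loading (downward +):
  point load 72.5 at a = 2.1: Pa²(3L − a)/(6EI) = 367.7/EI
  triangular load, peak 9 at the free end: 11w₀L⁴/(120EI) = 66.83/EI
  clockwise couple 17.6 at a = 0.38: M₀a(2L − a)/(2EI) = 18.79/EI
  δ_0 = 453.3/EI
Flexibility coefficient — unit upward force at E: δ_{EE} = L³/(3EI) = 9/EI.
The prop prevents deflection at E: R_E = δ_0/δ_{EE} = 453.3/9 = 50.37 kN.

R_E = 50.37 kN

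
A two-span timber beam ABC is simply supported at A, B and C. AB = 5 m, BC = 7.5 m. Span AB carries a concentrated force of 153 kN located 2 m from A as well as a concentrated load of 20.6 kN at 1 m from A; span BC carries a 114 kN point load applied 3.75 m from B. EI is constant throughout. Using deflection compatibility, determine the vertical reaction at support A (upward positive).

Release continuity at B by inserting a hinge; the redundant is the internal moment M_B. The primary structure is two simply-supported spans AB and BC.
End slopes at the hinge B, treating each span as simply supported:
  span AB: point load 153 at a = 2: Pab(L + a)/(6LEI) = 214.2/EI
  span AB: point load 20.6 at a = 1: Pab(L + a)/(6LEI) = 16.48/EI
  span BC: point load 114 at a = 3.75: Pab(L + b)/(6LEI) = 400.8/EI
  relative rotation θ_0 = (230.7 + 400.8)/EI = 631.5/EI
A unit hogging moment at B produces rotation L₁/(3EI) + L₂/(3EI) = 4.167/EI.
Compatibility: M_B·(L₁+L₂)/(3EI) = θ_0, giving M_B = 151.6 kN·m (hogging).
Span AB, ΣM about A with M_B applied at B: R_B^{AB}·5 = 326.6 + 151.6, so R_B^{AB} = 95.63 kN and R_A = 173.6 − 95.63 = 77.97 kN.

R_A = 77.97 kN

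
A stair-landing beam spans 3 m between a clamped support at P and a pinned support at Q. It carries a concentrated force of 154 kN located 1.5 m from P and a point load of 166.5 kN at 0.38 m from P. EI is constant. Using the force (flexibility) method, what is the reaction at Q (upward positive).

Remove the prop at Q; the released (primary) structure is a cantilever built in at P.
Primary-structure tip deflection at Q by superposition:
  point load 154 at a = 1.5: Pa²(3L − a)/(6EI) = 433.1/EI
  point load 166.5 at a = 0.38: Pa²(3L − a)/(6EI) = 34.54/EI
  δ_0 = 467.7/EI
Tip deflection under a unit load at Q: L³/(3EI) = 9/EI.
Compatibility at Q: δ_0 − R_Q·δ_{QQ} = 0, so R_Q = 467.7/9 = 51.96 kN.

R_Q = 51.96 kN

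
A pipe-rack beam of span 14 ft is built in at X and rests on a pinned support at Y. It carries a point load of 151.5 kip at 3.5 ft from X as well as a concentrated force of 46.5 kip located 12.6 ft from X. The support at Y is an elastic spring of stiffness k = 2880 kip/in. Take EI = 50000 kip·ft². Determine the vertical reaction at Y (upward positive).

Choose R_Y as the redundant. The primary structure is the cantilever fixed at X.
Downward deflection at the released point Y due to the loads:
  point load 151.5 at a = 3.5: Pa²(3L − a)/(6EI) = 11909/EI
  point load 46.5 at a = 12.6: Pa²(3L − a)/(6EI) = 36173/EI
  δ_0 = 48082/EI
Flexibility coefficient — unit upward force at Y: δ_{YY} = L³/(3EI) = 914.7/EI.
With EI = 50000 kip·ft²: δ_0 = 0.96164 ft and δ_{YY} = 0.018293 ft/kip.
Compatibility — the spring shortens by R_Y/k under the reaction it provides: δ_0 − R_Y·δ_{YY} = R_Y/k. With 1/k = 1/(2880×12) ft/kip = 0.000029 ft/kip, R_Y = δ_0 / (δ_{YY} + 1/k) = 0.96164 / (0.018293 + 0.000029) = 52.48 kip.

R_Y = 52.48 kip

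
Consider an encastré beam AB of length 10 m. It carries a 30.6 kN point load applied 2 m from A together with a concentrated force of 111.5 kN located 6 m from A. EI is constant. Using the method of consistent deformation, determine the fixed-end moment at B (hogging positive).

Release both end moments; the primary structure is a simply-supported span AB with redundants M_A and M_B.
On the primary (simply-supported) span, the end slopes from the loading are:
  at A: point load 30.6 at a = 2: Pab(L + b)/(6LEI) = 146.9/EI
  at B: point load 30.6 at a = 2: Pab(L + a)/(6LEI) = 97.92/EI
  at A: point load 111.5 at a = 6: Pab(L + b)/(6LEI) = 624.4/EI
  at B: point load 111.5 at a = 6: Pab(L + a)/(6LEI) = 713.6/EI
  θ_A0 = 771.3/EI,  θ_B0 = 811.5/EI
Flexibility coefficients: a unit moment at one end gives L/(3EI) there and L/(6EI) at the far end, so f₁₁ = f₂₂ = 3.333/EI and f₁₂ = f₂₁ = 1.667/EI.
Compatibility — zero rotation at each built-in end:
  3.333 M_A + 1.667 M_B = 771.3
  1.667 M_A + 3.333 M_B = 811.5
Solving the pair gives M_A = 146.2 kN·m and M_B = 170.4 kN·m (hogging).

M_B = 170.4 kN·m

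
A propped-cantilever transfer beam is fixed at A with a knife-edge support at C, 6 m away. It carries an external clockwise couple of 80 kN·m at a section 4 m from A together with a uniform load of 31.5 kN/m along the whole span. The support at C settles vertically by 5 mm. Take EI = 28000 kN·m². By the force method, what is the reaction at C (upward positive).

R_C = 86.71 kN

Choose R_C as the redundant. The primary structure is the cantilever fixed at A.
Downward deflection at the released point C due to the loads:
  clockwise couple 80 at a = 4: M₀a(2L − a)/(2EI) = 1280/EI
  UDL 31.5: wL⁴/(8EI) = 5103/EI
  δ_0 = 6383/EI
Tip deflection under a unit load at C: L³/(3EI) = 72/EI.
With EI = 28000 kN·m²: δ_0 = 0.22796 m and δ_{CC} = 0.002571 m/kN.
Compatibility — the beam at C must follow the support down by 0.005 m: δ_0 − R_C·δ_{CC} = 0.005, so R_C = (0.22796 − 0.005)/0.002571 = 86.71 kN.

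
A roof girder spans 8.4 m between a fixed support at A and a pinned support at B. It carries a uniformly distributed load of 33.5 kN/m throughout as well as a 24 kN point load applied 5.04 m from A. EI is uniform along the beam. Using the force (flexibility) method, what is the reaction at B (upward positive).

Choose R_B as the redundant. The primary structure is the cantilever fixed at A.
Free-end deflection of the primary structure under the applied loading (downward +):
  UDL 33.5: wL⁴/(8EI) = 20848/EI
  point load 24 at a = 5.04: Pa²(3L − a)/(6EI) = 2048/EI
  δ_0 = 22897/EI
Tip deflection under a unit load at B: L³/(3EI) = 197.6/EI.
Compatibility at B: δ_0 − R_B·δ_{BB} = 0, so R_B = 22897/197.6 = 115.9 kN.

R_B = 115.9 kN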